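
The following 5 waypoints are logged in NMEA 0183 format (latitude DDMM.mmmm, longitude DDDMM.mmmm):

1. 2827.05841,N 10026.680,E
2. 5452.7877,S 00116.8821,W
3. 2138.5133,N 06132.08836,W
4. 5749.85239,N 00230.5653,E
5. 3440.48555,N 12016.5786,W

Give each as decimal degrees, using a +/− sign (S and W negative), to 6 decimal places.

1. 28.450974, 100.444667
2. -54.879795, -1.281368
3. 21.641888, -61.534806
4. 57.830873, 2.509422
5. 34.674759, -120.276310

Point 1:
  Lat: split at 2 digits → 28° and 27.05841′; 28 + 27.05841/60 = 28.4509735
  N ⇒ keep positive
  Longitude: split at 3 digits → 100° and 26.68′; 100 + 26.68/60 = 100.4446667
  E ⇒ keep positive
Point 2:
  φ: degrees = first 2 digits = 54, minutes = 52.7877; 54 + 52.7877/60 = 54.8797950
  hemisphere S, so the sign is −
  λ: split at 3 digits → 001° and 16.8821′; 1 + 16.8821/60 = 1.2813683
  hemisphere W, so the sign is −
Point 3:
  Lat: split at 2 digits → 21° and 38.5133′; 21 + 38.5133/60 = 21.6418883
  N → positive
  λ: split at 3 digits → 061° and 32.08836′; 61 + 32.08836/60 = 61.5348060
  hemisphere W, so the sign is −
Point 4:
  Latitude: degrees = first 2 digits = 57, minutes = 49.85239; 57 + 49.85239/60 = 57.8308732
  N → positive
  Longitude: degrees = first 3 digits = 2, minutes = 30.5653; 2 + 30.5653/60 = 2.5094217
  E → positive
Point 5:
  Latitude: degrees = first 2 digits = 34, minutes = 40.48555; 34 + 40.48555/60 = 34.6747592
  N → positive
  λ: split at 3 digits → 120° and 16.5786′; 120 + 16.5786/60 = 120.2763100
  hemisphere W, so the sign is −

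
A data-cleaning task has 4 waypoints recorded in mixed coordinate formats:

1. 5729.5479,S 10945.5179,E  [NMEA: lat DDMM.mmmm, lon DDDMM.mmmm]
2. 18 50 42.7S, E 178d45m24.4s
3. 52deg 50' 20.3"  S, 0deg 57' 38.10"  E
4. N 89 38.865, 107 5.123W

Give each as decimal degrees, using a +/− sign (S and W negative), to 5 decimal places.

Point 1:
  Latitude: degrees = first 2 digits = 57, minutes = 29.5479; 57 + 29.5479/60 = 57.492465
  S → negative
  Lon: split at 3 digits → 109° and 45.5179′; 109 + 45.5179/60 = 109.758632
  E → positive
Point 2:
  Latitude: 18° + 50/60 + 42.7/3600 = 18 + 0.833333 + 0.011861 = 18.845194
  S ⇒ negate
  Longitude: 178° + 45/60 + 24.4/3600 = 178 + 0.750000 + 0.006778 = 178.756778
  E ⇒ keep positive
Point 3:
  Lat: 52° + 50/60 + 20.3/3600 = 52 + 0.833333 + 0.005639 = 52.838972
  S ⇒ negate
  Lon: 0° + 57/60 + 38.1/3600 = 0 + 0.950000 + 0.010583 = 0.960583
  E ⇒ keep positive
Point 4:
  Latitude: 38.865′ = 0.647750°; total 89.647750
  N → positive
  Lon: 5.123′ = 0.085383°; total 107.085383
  W → negative

1. -57.49247, 109.75863
2. -18.84519, 178.75678
3. -52.83897, 0.96058
4. 89.64775, -107.08538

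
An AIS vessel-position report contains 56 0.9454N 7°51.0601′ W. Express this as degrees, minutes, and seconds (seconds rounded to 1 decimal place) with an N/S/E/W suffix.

φ: fractional minutes 0.94540 × 60 = 56.724″
λ: 51.06010′ → 51′ and 0.06010 × 60 = 3.606″

56°00′56.7″ N, 7°51′3.6″ W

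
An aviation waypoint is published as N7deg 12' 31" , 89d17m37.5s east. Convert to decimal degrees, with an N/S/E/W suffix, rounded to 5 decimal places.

7.20861° N, 89.29375° E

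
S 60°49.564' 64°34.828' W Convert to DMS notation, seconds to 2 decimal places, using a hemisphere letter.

Lat: 49.56400′ → 49′ and 0.56400 × 60 = 33.8400″
Lon: 34.82800′ → 34′ and 0.82800 × 60 = 49.6800″

60°49′33.84″ S, 64°34′49.68″ W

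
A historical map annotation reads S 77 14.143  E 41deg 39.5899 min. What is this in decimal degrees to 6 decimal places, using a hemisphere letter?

φ: 14.143′ = 0.235717°; total 77.2357167
Lon: 41 + 39.5899/60 = 41.6598317

77.235717° S, 41.659832° E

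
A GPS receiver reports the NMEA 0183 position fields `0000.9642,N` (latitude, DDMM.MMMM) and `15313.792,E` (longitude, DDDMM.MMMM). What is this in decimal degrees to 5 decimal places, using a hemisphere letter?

0.01607° N, 153.22987° E

Lat: split at 2 digits → 00° and 0.9642′; 0 + 0.9642/60 = 0.016070
Lon: split at 3 digits → 153° and 13.792′; 153 + 13.792/60 = 153.229867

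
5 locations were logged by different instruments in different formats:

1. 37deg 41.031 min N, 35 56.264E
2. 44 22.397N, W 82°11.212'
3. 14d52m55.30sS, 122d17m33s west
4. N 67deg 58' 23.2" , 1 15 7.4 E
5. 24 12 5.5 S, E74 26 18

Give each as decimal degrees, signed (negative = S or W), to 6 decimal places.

Point 1:
  Lat: 41.031′ = 0.683850°; total 37.6838500
  N ⇒ keep positive
  Longitude: 35 + 56.264/60 = 35.9377333
  E ⇒ keep positive
Point 2:
  Latitude: 22.397′ = 0.373283°; total 44.3732833
  N → positive
  λ: 11.212′ = 0.186867°; total 82.1868667
  hemisphere W, so the sign is −
Point 3:
  Lat: 14 + 52/60 + 55.3/3600 = 14.8820278
  S ⇒ negate
  Lon: 122° + 17/60 + 33/3600 = 122 + 0.283333 + 0.009167 = 122.2925000
  W → negative
Point 4:
  φ: 67 + 58/60 + 23.2/3600 = 67.9731111
  N ⇒ keep positive
  Lon: 1 + 15/60 + 7.4/3600 = 1.2520556
  E → positive
Point 5:
  φ: 24 + 12/60 + 5.5/3600 = 24.2015278
  S ⇒ negate
  λ: 26′ + 18″ = 26.30000′; 74 + 26.30000/60 = 74.4383333
  E ⇒ keep positive

1. 37.683850, 35.937733
2. 44.373283, -82.186867
3. -14.882028, -122.292500
4. 67.973111, 1.252056
5. -24.201528, 74.438333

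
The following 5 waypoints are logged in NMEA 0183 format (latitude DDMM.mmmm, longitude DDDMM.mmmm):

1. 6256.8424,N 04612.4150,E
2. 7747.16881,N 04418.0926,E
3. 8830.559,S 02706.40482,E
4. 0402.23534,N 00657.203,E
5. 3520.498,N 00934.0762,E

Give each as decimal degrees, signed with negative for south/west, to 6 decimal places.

1. 62.947373, 46.206917
2. 77.786147, 44.301543
3. -88.509317, 27.106747
4. 4.037256, 6.953383
5. 35.341633, 9.567937

Point 1:
  Lat: degrees = first 2 digits = 62, minutes = 56.8424; 62 + 56.8424/60 = 62.9473733
  N → positive
  Lon: degrees = first 3 digits = 46, minutes = 12.415; 46 + 12.415/60 = 46.2069167
  E ⇒ keep positive
Point 2:
  Latitude: split at 2 digits → 77° and 47.16881′; 77 + 47.16881/60 = 77.7861468
  N ⇒ keep positive
  Longitude: degrees = first 3 digits = 44, minutes = 18.0926; 44 + 18.0926/60 = 44.3015433
  E ⇒ keep positive
Point 3:
  φ: degrees = first 2 digits = 88, minutes = 30.559; 88 + 30.559/60 = 88.5093167
  S ⇒ negate
  Longitude: split at 3 digits → 027° and 6.40482′; 27 + 6.40482/60 = 27.1067470
  E ⇒ keep positive
Point 4:
  Latitude: split at 2 digits → 04° and 2.23534′; 4 + 2.23534/60 = 4.0372557
  N ⇒ keep positive
  Lon: degrees = first 3 digits = 6, minutes = 57.203; 6 + 57.203/60 = 6.9533833
  E ⇒ keep positive
Point 5:
  Latitude: degrees = first 2 digits = 35, minutes = 20.498; 35 + 20.498/60 = 35.3416333
  N → positive
  Longitude: degrees = first 3 digits = 9, minutes = 34.0762; 9 + 34.0762/60 = 9.5679367
  E → positive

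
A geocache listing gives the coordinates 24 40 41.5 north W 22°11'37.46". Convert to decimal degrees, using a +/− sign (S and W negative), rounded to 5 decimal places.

24.67819, -22.19374

Lat: 40′ + 41.5″ = 40.69167′; 24 + 40.69167/60 = 24.678194
N ⇒ keep positive
λ: 22 + 11/60 + 37.46/3600 = 22.193739
W → negative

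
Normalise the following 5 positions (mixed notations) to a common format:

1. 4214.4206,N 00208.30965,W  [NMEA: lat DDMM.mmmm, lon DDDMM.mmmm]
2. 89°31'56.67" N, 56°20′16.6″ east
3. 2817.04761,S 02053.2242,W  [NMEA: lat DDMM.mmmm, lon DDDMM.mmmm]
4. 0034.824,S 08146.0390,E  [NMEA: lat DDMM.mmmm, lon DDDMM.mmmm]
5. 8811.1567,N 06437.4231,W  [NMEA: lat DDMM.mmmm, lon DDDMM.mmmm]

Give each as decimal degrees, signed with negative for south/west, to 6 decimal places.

Point 1:
  φ: split at 2 digits → 42° and 14.4206′; 42 + 14.4206/60 = 42.2403433
  N ⇒ keep positive
  Lon: split at 3 digits → 002° and 8.30965′; 2 + 8.30965/60 = 2.1384942
  hemisphere W, so the sign is −
Point 2:
  Lat: 31′ + 56.67″ = 31.94450′; 89 + 31.94450/60 = 89.5324083
  N ⇒ keep positive
  Lon: 56° + 20/60 + 16.6/3600 = 56 + 0.333333 + 0.004611 = 56.3379444
  E ⇒ keep positive
Point 3:
  Latitude: degrees = first 2 digits = 28, minutes = 17.04761; 28 + 17.04761/60 = 28.2841268
  hemisphere S, so the sign is −
  λ: degrees = first 3 digits = 20, minutes = 53.2242; 20 + 53.2242/60 = 20.8870700
  W ⇒ negate
Point 4:
  Lat: split at 2 digits → 00° and 34.824′; 0 + 34.824/60 = 0.5804000
  S → negative
  Longitude: split at 3 digits → 081° and 46.039′; 81 + 46.039/60 = 81.7673167
  E → positive
Point 5:
  Latitude: degrees = first 2 digits = 88, minutes = 11.1567; 88 + 11.1567/60 = 88.1859450
  N → positive
  Lon: degrees = first 3 digits = 64, minutes = 37.4231; 64 + 37.4231/60 = 64.6237183
  hemisphere W, so the sign is −

1. 42.240343, -2.138494
2. 89.532408, 56.337944
3. -28.284127, -20.887070
4. -0.580400, 81.767317
5. 88.185945, -64.623718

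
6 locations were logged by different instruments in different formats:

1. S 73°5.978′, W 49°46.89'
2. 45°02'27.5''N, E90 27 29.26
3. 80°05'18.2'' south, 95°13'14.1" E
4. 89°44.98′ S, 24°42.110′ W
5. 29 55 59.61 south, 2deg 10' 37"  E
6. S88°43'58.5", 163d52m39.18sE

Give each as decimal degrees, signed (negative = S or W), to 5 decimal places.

1. -73.09963, -49.78150
2. 45.04097, 90.45813
3. -80.08839, 95.22058
4. -89.74967, -24.70183
5. -29.93323, 2.17694
6. -88.73292, 163.87755

Point 1:
  Latitude: 5.978′ = 0.099633°; total 73.099633
  S → negative
  Lon: 46.89′ = 0.781500°; total 49.781500
  W → negative
Point 2:
  Latitude: 45 + 2/60 + 27.5/3600 = 45.040972
  N → positive
  Lon: 90 + 27/60 + 29.26/3600 = 90.458128
  E → positive
Point 3:
  φ: 5′ + 18.2″ = 5.30333′; 80 + 5.30333/60 = 80.088389
  S ⇒ negate
  λ: 13′ + 14.1″ = 13.23500′; 95 + 13.23500/60 = 95.220583
  E ⇒ keep positive
Point 4:
  Latitude: 89 + 44.98/60 = 89.749667
  S ⇒ negate
  λ: 42.11′ = 0.701833°; total 24.701833
  W ⇒ negate
Point 5:
  Latitude: 55′ + 59.61″ = 55.99350′; 29 + 55.99350/60 = 29.933225
  S ⇒ negate
  Lon: 2° + 10/60 + 37/3600 = 2 + 0.166667 + 0.010278 = 2.176944
  E → positive
Point 6:
  Latitude: 88 + 43/60 + 58.5/3600 = 88.732917
  hemisphere S, so the sign is −
  λ: 163 + 52/60 + 39.18/3600 = 163.877550
  E ⇒ keep positive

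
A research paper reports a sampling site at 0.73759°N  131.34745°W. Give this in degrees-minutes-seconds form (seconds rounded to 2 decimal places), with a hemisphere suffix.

Latitude: whole degrees 0; 44.25540′ → 44′ and 15.3240″
Lon: 0.347450° → 20.84700′; 0.84700 × 60 = 50.8200″

0°44′15.32″ N, 131°20′50.82″ W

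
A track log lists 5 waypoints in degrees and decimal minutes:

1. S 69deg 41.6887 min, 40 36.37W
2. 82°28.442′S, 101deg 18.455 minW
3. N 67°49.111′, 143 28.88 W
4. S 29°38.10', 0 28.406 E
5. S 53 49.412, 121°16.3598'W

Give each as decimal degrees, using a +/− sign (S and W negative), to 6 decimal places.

1. -69.694812, -40.606167
2. -82.474033, -101.307583
3. 67.818517, -143.481333
4. -29.635000, 0.473433
5. -53.823533, -121.272663

Point 1:
  Latitude: 41.6887′ = 0.694812°; total 69.6948117
  hemisphere S, so the sign is −
  Lon: 36.37′ = 0.606167°; total 40.6061667
  W ⇒ negate
Point 2:
  Latitude: 82 + 28.442/60 = 82.4740333
  S ⇒ negate
  Lon: 18.455′ = 0.307583°; total 101.3075833
  W ⇒ negate
Point 3:
  Lat: 67 + 49.111/60 = 67.8185167
  N → positive
  Longitude: 143 + 28.88/60 = 143.4813333
  hemisphere W, so the sign is −
Point 4:
  Lat: 38.1′ = 0.635000°; total 29.6350000
  S → negative
  Lon: 0 + 28.406/60 = 0.4734333
  E → positive
Point 5:
  φ: 49.412′ = 0.823533°; total 53.8235333
  hemisphere S, so the sign is −
  λ: 121 + 16.3598/60 = 121.2726633
  W ⇒ negate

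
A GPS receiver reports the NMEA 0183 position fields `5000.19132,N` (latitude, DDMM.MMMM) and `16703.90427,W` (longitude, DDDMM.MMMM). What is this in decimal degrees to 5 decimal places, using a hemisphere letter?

Lat: degrees = first 2 digits = 50, minutes = 0.19132; 50 + 0.19132/60 = 50.003189
λ: split at 3 digits → 167° and 3.90427′; 167 + 3.90427/60 = 167.065071

50.00319° N, 167.06507° W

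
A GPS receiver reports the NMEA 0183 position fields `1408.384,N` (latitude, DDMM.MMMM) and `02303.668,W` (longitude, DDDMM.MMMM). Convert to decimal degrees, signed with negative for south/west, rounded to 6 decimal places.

14.139733, -23.061133

φ: split at 2 digits → 14° and 8.384′; 14 + 8.384/60 = 14.1397333
N → positive
Lon: degrees = first 3 digits = 23, minutes = 3.668; 23 + 3.668/60 = 23.0611333
W → negative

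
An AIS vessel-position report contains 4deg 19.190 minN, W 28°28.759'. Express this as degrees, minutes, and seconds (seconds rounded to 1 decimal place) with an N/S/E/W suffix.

4°19′11.4″ N, 28°28′45.5″ W

Lat: fractional minutes 0.19000 × 60 = 11.400″
Longitude: 28.75900′ → 28′ and 0.75900 × 60 = 45.540″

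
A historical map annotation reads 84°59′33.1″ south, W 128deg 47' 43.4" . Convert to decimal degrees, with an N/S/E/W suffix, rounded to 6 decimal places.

84.992528° S, 128.795389° W

Latitude: 84° + 59/60 + 33.1/3600 = 84 + 0.983333 + 0.009194 = 84.9925278
Lon: 47′ + 43.4″ = 47.72333′; 128 + 47.72333/60 = 128.7953889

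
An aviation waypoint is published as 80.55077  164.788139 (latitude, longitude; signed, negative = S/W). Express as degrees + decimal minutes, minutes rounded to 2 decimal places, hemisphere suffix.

φ: minutes = (80.550770 − 80) × 60 = 33.0462
λ: fractional part 0.788139 → 47.2883 minutes

80° 33.05′ N, 164° 47.29′ E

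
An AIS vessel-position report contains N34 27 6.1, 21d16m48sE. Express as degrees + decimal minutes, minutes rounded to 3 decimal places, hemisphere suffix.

Latitude: 27 + 6.1/60 = 27.10167′
λ: 16 + 48/60 = 16.80000′

34° 27.102′ N, 21° 16.800′ E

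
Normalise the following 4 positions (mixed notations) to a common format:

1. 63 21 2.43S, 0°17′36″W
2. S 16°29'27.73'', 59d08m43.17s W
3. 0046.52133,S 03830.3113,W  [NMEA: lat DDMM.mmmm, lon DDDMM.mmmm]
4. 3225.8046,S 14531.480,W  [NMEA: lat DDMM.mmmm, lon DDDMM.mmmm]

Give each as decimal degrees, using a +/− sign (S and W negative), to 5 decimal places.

1. -63.35068, -0.29333
2. -16.49104, -59.14533
3. -0.77536, -38.50519
4. -32.43008, -145.52467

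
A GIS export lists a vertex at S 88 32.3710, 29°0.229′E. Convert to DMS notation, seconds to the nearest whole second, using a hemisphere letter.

Latitude: 32.37100′ → 32′ and 0.37100 × 60 = 22.26″
λ: 0.22900′ → 0′ and 0.22900 × 60 = 13.74″

88°32′22″ S, 29°00′14″ E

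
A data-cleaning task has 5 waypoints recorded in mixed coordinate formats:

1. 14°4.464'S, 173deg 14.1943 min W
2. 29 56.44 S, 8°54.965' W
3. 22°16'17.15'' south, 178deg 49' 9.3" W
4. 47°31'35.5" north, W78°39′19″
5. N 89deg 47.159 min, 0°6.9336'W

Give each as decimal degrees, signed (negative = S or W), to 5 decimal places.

1. -14.07440, -173.23657
2. -29.94067, -8.91608
3. -22.27143, -178.81925
4. 47.52653, -78.65528
5. 89.78598, -0.11556

Point 1:
  Latitude: 4.464′ = 0.074400°; total 14.074400
  hemisphere S, so the sign is −
  λ: 173 + 14.1943/60 = 173.236572
  W → negative
Point 2:
  Latitude: 56.44′ = 0.940667°; total 29.940667
  S ⇒ negate
  λ: 8 + 54.965/60 = 8.916083
  W → negative
Point 3:
  φ: 22 + 16/60 + 17.15/3600 = 22.271431
  hemisphere S, so the sign is −
  λ: 49′ + 9.3″ = 49.15500′; 178 + 49.15500/60 = 178.819250
  hemisphere W, so the sign is −
Point 4:
  φ: 31′ + 35.5″ = 31.59167′; 47 + 31.59167/60 = 47.526528
  N → positive
  Lon: 39′ + 19″ = 39.31667′; 78 + 39.31667/60 = 78.655278
  W ⇒ negate
Point 5:
  Lat: 89 + 47.159/60 = 89.785983
  N → positive
  λ: 0 + 6.9336/60 = 0.115560
  hemisphere W, so the sign is −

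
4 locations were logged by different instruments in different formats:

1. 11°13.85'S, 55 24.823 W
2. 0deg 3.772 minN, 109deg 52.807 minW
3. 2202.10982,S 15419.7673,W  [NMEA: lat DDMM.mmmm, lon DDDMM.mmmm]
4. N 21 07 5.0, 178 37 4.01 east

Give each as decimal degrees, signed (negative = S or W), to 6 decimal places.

Point 1:
  Latitude: 13.85′ = 0.230833°; total 11.2308333
  hemisphere S, so the sign is −
  Lon: 24.823′ = 0.413717°; total 55.4137167
  hemisphere W, so the sign is −
Point 2:
  φ: 0 + 3.772/60 = 0.0628667
  N ⇒ keep positive
  Longitude: 52.807′ = 0.880117°; total 109.8801167
  W ⇒ negate
Point 3:
  Lat: degrees = first 2 digits = 22, minutes = 2.10982; 22 + 2.10982/60 = 22.0351637
  S → negative
  Lon: split at 3 digits → 154° and 19.7673′; 154 + 19.7673/60 = 154.3294550
  W ⇒ negate
Point 4:
  φ: 7′ + 5″ = 7.08333′; 21 + 7.08333/60 = 21.1180556
  N → positive
  Lon: 178 + 37/60 + 4.01/3600 = 178.6177806
  E ⇒ keep positive

1. -11.230833, -55.413717
2. 0.062867, -109.880117
3. -22.035164, -154.329455
4. 21.118056, 178.617781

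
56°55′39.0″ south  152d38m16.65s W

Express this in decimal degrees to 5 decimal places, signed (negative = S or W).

φ: 56° + 55/60 + 39/3600 = 56 + 0.916667 + 0.010833 = 56.927500
hemisphere S, so the sign is −
λ: 38′ + 16.65″ = 38.27750′; 152 + 38.27750/60 = 152.637958
hemisphere W, so the sign is −

-56.92750, -152.63796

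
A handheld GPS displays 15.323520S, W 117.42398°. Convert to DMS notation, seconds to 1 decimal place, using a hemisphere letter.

Latitude: whole degrees 15; 19.41120′ → 19′ and 24.672″
Lon: 0.423980 × 60 = 25.43880′ → 25′, remainder × 60 = 26.328″

15°19′24.7″ S, 117°25′26.3″ W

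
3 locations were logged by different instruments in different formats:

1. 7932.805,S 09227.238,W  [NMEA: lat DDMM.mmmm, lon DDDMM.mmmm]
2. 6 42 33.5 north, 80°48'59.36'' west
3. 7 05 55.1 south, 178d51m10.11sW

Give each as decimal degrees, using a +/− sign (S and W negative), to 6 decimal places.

1. -79.546750, -92.453967
2. 6.709306, -80.816489
3. -7.098639, -178.852808

Point 1:
  φ: split at 2 digits → 79° and 32.805′; 79 + 32.805/60 = 79.5467500
  S → negative
  Longitude: split at 3 digits → 092° and 27.238′; 92 + 27.238/60 = 92.4539667
  W → negative
Point 2:
  φ: 42′ + 33.5″ = 42.55833′; 6 + 42.55833/60 = 6.7093056
  N → positive
  Lon: 48′ + 59.36″ = 48.98933′; 80 + 48.98933/60 = 80.8164889
  W → negative
Point 3:
  φ: 7 + 5/60 + 55.1/3600 = 7.0986389
  S → negative
  Lon: 178 + 51/60 + 10.11/3600 = 178.8528083
  hemisphere W, so the sign is −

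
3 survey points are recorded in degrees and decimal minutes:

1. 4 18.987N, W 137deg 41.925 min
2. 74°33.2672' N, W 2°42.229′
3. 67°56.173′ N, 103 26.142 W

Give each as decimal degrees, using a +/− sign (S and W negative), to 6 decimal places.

Point 1:
  Latitude: 4 + 18.987/60 = 4.3164500
  N → positive
  Lon: 41.925′ = 0.698750°; total 137.6987500
  hemisphere W, so the sign is −
Point 2:
  φ: 74 + 33.2672/60 = 74.5544533
  N ⇒ keep positive
  Longitude: 2 + 42.229/60 = 2.7038167
  hemisphere W, so the sign is −
Point 3:
  φ: 67 + 56.173/60 = 67.9362167
  N → positive
  λ: 103 + 26.142/60 = 103.4357000
  W → negative

1. 4.316450, -137.698750
2. 74.554453, -2.703817
3. 67.936217, -103.435700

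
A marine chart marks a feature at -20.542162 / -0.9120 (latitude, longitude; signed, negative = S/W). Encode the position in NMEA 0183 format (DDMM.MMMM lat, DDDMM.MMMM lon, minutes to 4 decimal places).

Latitude is negative → S; |value| = 20.542162
Latitude: fractional part 0.542162 → 32.529720 minutes
Longitude is negative → W; |value| = 0.912000
Longitude: fractional part 0.912000 → 54.720000 minutes

2032.5297,S / 00054.7200,W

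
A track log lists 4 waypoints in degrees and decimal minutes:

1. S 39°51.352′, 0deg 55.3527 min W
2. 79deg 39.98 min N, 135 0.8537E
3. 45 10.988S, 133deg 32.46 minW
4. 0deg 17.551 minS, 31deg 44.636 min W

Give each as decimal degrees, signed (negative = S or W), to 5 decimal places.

1. -39.85587, -0.92255
2. 79.66633, 135.01423
3. -45.18313, -133.54100
4. -0.29252, -31.74393

Point 1:
  Lat: 39 + 51.352/60 = 39.855867
  hemisphere S, so the sign is −
  Longitude: 0 + 55.3527/60 = 0.922545
  W → negative
Point 2:
  Latitude: 79 + 39.98/60 = 79.666333
  N → positive
  Longitude: 135 + 0.8537/60 = 135.014228
  E ⇒ keep positive
Point 3:
  φ: 45 + 10.988/60 = 45.183133
  S ⇒ negate
  Longitude: 32.46′ = 0.541000°; total 133.541000
  hemisphere W, so the sign is −
Point 4:
  φ: 17.551′ = 0.292517°; total 0.292517
  hemisphere S, so the sign is −
  λ: 31 + 44.636/60 = 31.743933
  W → negative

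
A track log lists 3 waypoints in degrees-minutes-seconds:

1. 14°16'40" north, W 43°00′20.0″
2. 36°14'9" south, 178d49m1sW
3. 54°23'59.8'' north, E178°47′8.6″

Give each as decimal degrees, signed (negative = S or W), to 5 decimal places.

1. 14.27778, -43.00556
2. -36.23583, -178.81694
3. 54.39994, 178.78572

Point 1:
  Lat: 14° + 16/60 + 40/3600 = 14 + 0.266667 + 0.011111 = 14.277778
  N ⇒ keep positive
  Longitude: 43° + 0/60 + 20/3600 = 43 + 0.000000 + 0.005556 = 43.005556
  W ⇒ negate
Point 2:
  Lat: 36 + 14/60 + 9/3600 = 36.235833
  hemisphere S, so the sign is −
  Longitude: 49′ + 1″ = 49.01667′; 178 + 49.01667/60 = 178.816944
  W → negative
Point 3:
  Latitude: 23′ + 59.8″ = 23.99667′; 54 + 23.99667/60 = 54.399944
  N ⇒ keep positive
  λ: 178 + 47/60 + 8.6/3600 = 178.785722
  E → positive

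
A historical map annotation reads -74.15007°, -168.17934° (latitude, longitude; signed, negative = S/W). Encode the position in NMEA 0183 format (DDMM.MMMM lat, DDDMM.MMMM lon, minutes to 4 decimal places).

Latitude is negative → S; |value| = 74.150070
Lat: fractional part 0.150070 → 9.004200 minutes
Longitude is negative → W; |value| = 168.179340
Lon: minutes = (168.179340 − 168) × 60 = 10.760400

7409.0042,S / 16810.7604,W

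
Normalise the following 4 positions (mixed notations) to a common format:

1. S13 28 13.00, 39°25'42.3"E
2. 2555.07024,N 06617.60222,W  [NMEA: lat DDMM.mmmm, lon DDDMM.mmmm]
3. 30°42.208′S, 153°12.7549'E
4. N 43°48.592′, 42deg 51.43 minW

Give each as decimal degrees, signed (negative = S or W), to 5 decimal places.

1. -13.47028, 39.42842
2. 25.91784, -66.29337
3. -30.70347, 153.21258
4. 43.80987, -42.85717

Point 1:
  Lat: 28′ + 13″ = 28.21667′; 13 + 28.21667/60 = 13.470278
  S ⇒ negate
  λ: 39° + 25/60 + 42.3/3600 = 39 + 0.416667 + 0.011750 = 39.428417
  E → positive
Point 2:
  φ: degrees = first 2 digits = 25, minutes = 55.07024; 25 + 55.07024/60 = 25.917837
  N ⇒ keep positive
  Lon: degrees = first 3 digits = 66, minutes = 17.60222; 66 + 17.60222/60 = 66.293370
  W ⇒ negate
Point 3:
  Latitude: 42.208′ = 0.703467°; total 30.703467
  S → negative
  Longitude: 12.7549′ = 0.212582°; total 153.212582
  E ⇒ keep positive
Point 4:
  Latitude: 43 + 48.592/60 = 43.809867
  N ⇒ keep positive
  Longitude: 42 + 51.43/60 = 42.857167
  hemisphere W, so the sign is −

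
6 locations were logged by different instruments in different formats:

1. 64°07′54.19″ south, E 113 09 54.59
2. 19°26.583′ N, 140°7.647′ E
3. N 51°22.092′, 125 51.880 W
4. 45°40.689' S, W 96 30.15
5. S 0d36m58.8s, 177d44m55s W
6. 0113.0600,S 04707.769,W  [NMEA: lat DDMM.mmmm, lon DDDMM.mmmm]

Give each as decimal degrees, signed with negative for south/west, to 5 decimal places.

1. -64.13172, 113.16516
2. 19.44305, 140.12745
3. 51.36820, -125.86467
4. -45.67815, -96.50250
5. -0.61633, -177.74861
6. -1.21767, -47.12948

Point 1:
  Lat: 7′ + 54.19″ = 7.90317′; 64 + 7.90317/60 = 64.131719
  S ⇒ negate
  Lon: 9′ + 54.59″ = 9.90983′; 113 + 9.90983/60 = 113.165164
  E ⇒ keep positive
Point 2:
  Latitude: 26.583′ = 0.443050°; total 19.443050
  N → positive
  Longitude: 7.647′ = 0.127450°; total 140.127450
  E ⇒ keep positive
Point 3:
  φ: 22.092′ = 0.368200°; total 51.368200
  N ⇒ keep positive
  λ: 125 + 51.88/60 = 125.864667
  W ⇒ negate
Point 4:
  Lat: 40.689′ = 0.678150°; total 45.678150
  hemisphere S, so the sign is −
  Lon: 30.15′ = 0.502500°; total 96.502500
  W → negative
Point 5:
  φ: 0° + 36/60 + 58.8/3600 = 0 + 0.600000 + 0.016333 = 0.616333
  hemisphere S, so the sign is −
  Lon: 177° + 44/60 + 55/3600 = 177 + 0.733333 + 0.015278 = 177.748611
  hemisphere W, so the sign is −
Point 6:
  Latitude: split at 2 digits → 01° and 13.06′; 1 + 13.06/60 = 1.217667
  S ⇒ negate
  λ: degrees = first 3 digits = 47, minutes = 7.769; 47 + 7.769/60 = 47.129483
  W ⇒ negate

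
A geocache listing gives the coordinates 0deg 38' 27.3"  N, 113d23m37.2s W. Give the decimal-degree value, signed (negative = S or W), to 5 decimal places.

0.64092, -113.39367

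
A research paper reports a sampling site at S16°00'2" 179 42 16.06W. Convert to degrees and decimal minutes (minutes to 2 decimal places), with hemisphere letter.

16° 0.03′ S, 179° 42.27′ W

Lat: 0 + 2/60 = 0.0333′
Lon: seconds/60 = 0.26767; minutes = 42 + 0.26767 = 42.2677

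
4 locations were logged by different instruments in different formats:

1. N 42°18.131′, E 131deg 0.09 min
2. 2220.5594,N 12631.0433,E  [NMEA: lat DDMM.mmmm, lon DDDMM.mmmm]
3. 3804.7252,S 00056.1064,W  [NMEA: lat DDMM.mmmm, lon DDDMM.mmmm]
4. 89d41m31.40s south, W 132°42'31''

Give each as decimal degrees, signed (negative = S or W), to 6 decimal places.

Point 1:
  Latitude: 18.131′ = 0.302183°; total 42.3021833
  N → positive
  λ: 131 + 0.09/60 = 131.0015000
  E ⇒ keep positive
Point 2:
  Latitude: split at 2 digits → 22° and 20.5594′; 22 + 20.5594/60 = 22.3426567
  N → positive
  Lon: split at 3 digits → 126° and 31.0433′; 126 + 31.0433/60 = 126.5173883
  E ⇒ keep positive
Point 3:
  φ: split at 2 digits → 38° and 4.7252′; 38 + 4.7252/60 = 38.0787533
  S ⇒ negate
  Lon: degrees = first 3 digits = 0, minutes = 56.1064; 0 + 56.1064/60 = 0.9351067
  W ⇒ negate
Point 4:
  φ: 89° + 41/60 + 31.4/3600 = 89 + 0.683333 + 0.008722 = 89.6920556
  S → negative
  λ: 132° + 42/60 + 31/3600 = 132 + 0.700000 + 0.008611 = 132.7086111
  hemisphere W, so the sign is −

1. 42.302183, 131.001500
2. 22.342657, 126.517388
3. -38.078753, -0.935107
4. -89.692056, -132.708611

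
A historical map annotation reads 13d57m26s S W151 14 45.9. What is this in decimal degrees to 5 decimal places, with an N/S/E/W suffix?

Latitude: 13° + 57/60 + 26/3600 = 13 + 0.950000 + 0.007222 = 13.957222
Lon: 151° + 14/60 + 45.9/3600 = 151 + 0.233333 + 0.012750 = 151.246083

13.95722° S, 151.24608° W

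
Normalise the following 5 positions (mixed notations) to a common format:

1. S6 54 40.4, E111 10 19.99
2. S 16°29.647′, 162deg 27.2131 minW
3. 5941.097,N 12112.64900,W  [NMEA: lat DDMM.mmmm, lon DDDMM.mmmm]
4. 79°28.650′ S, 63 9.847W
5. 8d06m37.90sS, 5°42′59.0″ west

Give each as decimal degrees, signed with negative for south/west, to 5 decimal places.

Point 1:
  φ: 6° + 54/60 + 40.4/3600 = 6 + 0.900000 + 0.011222 = 6.911222
  S → negative
  Longitude: 10′ + 19.99″ = 10.33317′; 111 + 10.33317/60 = 111.172219
  E → positive
Point 2:
  Lat: 16 + 29.647/60 = 16.494117
  S → negative
  Lon: 27.2131′ = 0.453552°; total 162.453552
  W ⇒ negate
Point 3:
  Lat: split at 2 digits → 59° and 41.097′; 59 + 41.097/60 = 59.684950
  N ⇒ keep positive
  λ: split at 3 digits → 121° and 12.649′; 121 + 12.649/60 = 121.210817
  hemisphere W, so the sign is −
Point 4:
  φ: 79 + 28.65/60 = 79.477500
  hemisphere S, so the sign is −
  Lon: 63 + 9.847/60 = 63.164117
  W → negative
Point 5:
  φ: 6′ + 37.9″ = 6.63167′; 8 + 6.63167/60 = 8.110528
  S ⇒ negate
  Lon: 42′ + 59″ = 42.98333′; 5 + 42.98333/60 = 5.716389
  hemisphere W, so the sign is −

1. -6.91122, 111.17222
2. -16.49412, -162.45355
3. 59.68495, -121.21082
4. -79.47750, -63.16412
5. -8.11053, -5.71639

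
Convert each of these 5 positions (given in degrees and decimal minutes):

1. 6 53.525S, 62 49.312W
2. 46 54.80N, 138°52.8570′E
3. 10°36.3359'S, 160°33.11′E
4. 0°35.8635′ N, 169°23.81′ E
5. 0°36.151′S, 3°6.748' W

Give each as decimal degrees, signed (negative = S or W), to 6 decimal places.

1. -6.892083, -62.821867
2. 46.913333, 138.880950
3. -10.605598, 160.551833
4. 0.597725, 169.396833
5. -0.602517, -3.112467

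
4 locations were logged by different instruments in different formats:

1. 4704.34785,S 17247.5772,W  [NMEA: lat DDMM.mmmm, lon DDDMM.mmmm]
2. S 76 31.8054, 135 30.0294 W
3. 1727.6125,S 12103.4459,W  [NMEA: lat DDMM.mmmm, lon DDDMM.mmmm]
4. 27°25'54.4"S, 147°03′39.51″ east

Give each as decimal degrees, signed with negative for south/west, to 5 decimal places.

1. -47.07246, -172.79295
2. -76.53009, -135.50049
3. -17.46021, -121.05743
4. -27.43178, 147.06098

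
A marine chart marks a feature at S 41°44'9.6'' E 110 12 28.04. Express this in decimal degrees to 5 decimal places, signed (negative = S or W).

-41.73600, 110.20779

φ: 41 + 44/60 + 9.6/3600 = 41.736000
S ⇒ negate
Longitude: 110° + 12/60 + 28.04/3600 = 110 + 0.200000 + 0.007789 = 110.207789
E → positive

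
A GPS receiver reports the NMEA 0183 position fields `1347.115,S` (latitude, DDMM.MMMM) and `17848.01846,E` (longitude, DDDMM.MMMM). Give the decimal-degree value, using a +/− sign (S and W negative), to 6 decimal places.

-13.785250, 178.800308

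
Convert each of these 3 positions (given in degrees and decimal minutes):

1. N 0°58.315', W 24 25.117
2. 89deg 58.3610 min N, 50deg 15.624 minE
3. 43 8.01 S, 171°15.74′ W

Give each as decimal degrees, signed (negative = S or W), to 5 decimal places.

1. 0.97192, -24.41862
2. 89.97268, 50.26040
3. -43.13350, -171.26233

Point 1:
  Latitude: 58.315′ = 0.971917°; total 0.971917
  N ⇒ keep positive
  λ: 24 + 25.117/60 = 24.418617
  hemisphere W, so the sign is −
Point 2:
  Lat: 58.361′ = 0.972683°; total 89.972683
  N → positive
  Longitude: 50 + 15.624/60 = 50.260400
  E → positive
Point 3:
  φ: 8.01′ = 0.133500°; total 43.133500
  hemisphere S, so the sign is −
  Longitude: 171 + 15.74/60 = 171.262333
  hemisphere W, so the sign is −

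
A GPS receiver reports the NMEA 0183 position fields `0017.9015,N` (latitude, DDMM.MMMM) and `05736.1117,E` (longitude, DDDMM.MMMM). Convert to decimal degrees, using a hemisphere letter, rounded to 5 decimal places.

φ: degrees = first 2 digits = 0, minutes = 17.9015; 0 + 17.9015/60 = 0.298358
Lon: split at 3 digits → 057° and 36.1117′; 57 + 36.1117/60 = 57.601862

0.29836° N, 57.60186° E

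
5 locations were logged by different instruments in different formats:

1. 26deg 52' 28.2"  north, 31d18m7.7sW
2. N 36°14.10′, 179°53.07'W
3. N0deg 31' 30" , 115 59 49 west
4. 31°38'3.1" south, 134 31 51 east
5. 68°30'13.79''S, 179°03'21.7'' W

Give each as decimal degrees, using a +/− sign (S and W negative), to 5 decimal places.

1. 26.87450, -31.30214
2. 36.23500, -179.88450
3. 0.52500, -115.99694
4. -31.63419, 134.53083
5. -68.50383, -179.05603

Point 1:
  Lat: 26 + 52/60 + 28.2/3600 = 26.874500
  N → positive
  λ: 18′ + 7.7″ = 18.12833′; 31 + 18.12833/60 = 31.302139
  hemisphere W, so the sign is −
Point 2:
  Latitude: 36 + 14.1/60 = 36.235000
  N ⇒ keep positive
  Lon: 53.07′ = 0.884500°; total 179.884500
  hemisphere W, so the sign is −
Point 3:
  Latitude: 0 + 31/60 + 30/3600 = 0.525000
  N ⇒ keep positive
  Lon: 59′ + 49″ = 59.81667′; 115 + 59.81667/60 = 115.996944
  W → negative
Point 4:
  Lat: 31 + 38/60 + 3.1/3600 = 31.634194
  S → negative
  Lon: 134 + 31/60 + 51/3600 = 134.530833
  E ⇒ keep positive
Point 5:
  Lat: 30′ + 13.79″ = 30.22983′; 68 + 30.22983/60 = 68.503831
  S ⇒ negate
  Lon: 179 + 3/60 + 21.7/3600 = 179.056028
  W ⇒ negate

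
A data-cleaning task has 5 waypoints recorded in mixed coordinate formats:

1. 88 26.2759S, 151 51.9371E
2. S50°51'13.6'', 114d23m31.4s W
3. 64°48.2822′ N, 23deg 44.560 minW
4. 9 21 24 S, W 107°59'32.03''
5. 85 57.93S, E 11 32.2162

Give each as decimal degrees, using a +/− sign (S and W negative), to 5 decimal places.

Point 1:
  φ: 88 + 26.2759/60 = 88.437932
  S → negative
  λ: 51.9371′ = 0.865618°; total 151.865618
  E ⇒ keep positive
Point 2:
  Latitude: 50° + 51/60 + 13.6/3600 = 50 + 0.850000 + 0.003778 = 50.853778
  hemisphere S, so the sign is −
  Lon: 23′ + 31.4″ = 23.52333′; 114 + 23.52333/60 = 114.392056
  W ⇒ negate
Point 3:
  φ: 48.2822′ = 0.804703°; total 64.804703
  N ⇒ keep positive
  λ: 23 + 44.56/60 = 23.742667
  W ⇒ negate
Point 4:
  Latitude: 21′ + 24″ = 21.40000′; 9 + 21.40000/60 = 9.356667
  hemisphere S, so the sign is −
  Longitude: 59′ + 32.03″ = 59.53383′; 107 + 59.53383/60 = 107.992231
  W → negative
Point 5:
  φ: 57.93′ = 0.965500°; total 85.965500
  S ⇒ negate
  Lon: 32.2162′ = 0.536937°; total 11.536937
  E ⇒ keep positive

1. -88.43793, 151.86562
2. -50.85378, -114.39206
3. 64.80470, -23.74267
4. -9.35667, -107.99223
5. -85.96550, 11.53694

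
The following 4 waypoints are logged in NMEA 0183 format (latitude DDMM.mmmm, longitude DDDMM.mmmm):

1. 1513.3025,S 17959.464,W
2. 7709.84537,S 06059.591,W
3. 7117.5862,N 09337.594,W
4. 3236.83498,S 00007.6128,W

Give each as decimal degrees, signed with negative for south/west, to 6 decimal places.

1. -15.221708, -179.991067
2. -77.164090, -60.993183
3. 71.293103, -93.626567
4. -32.613916, -0.126880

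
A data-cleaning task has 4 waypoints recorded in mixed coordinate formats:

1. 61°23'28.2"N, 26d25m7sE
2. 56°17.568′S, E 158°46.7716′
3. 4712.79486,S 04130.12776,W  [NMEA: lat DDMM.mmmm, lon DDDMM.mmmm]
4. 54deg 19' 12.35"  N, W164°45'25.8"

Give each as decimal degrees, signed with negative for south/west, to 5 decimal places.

Point 1:
  Lat: 23′ + 28.2″ = 23.47000′; 61 + 23.47000/60 = 61.391167
  N → positive
  λ: 26 + 25/60 + 7/3600 = 26.418611
  E ⇒ keep positive
Point 2:
  Lat: 56 + 17.568/60 = 56.292800
  hemisphere S, so the sign is −
  Lon: 46.7716′ = 0.779527°; total 158.779527
  E → positive
Point 3:
  Lat: split at 2 digits → 47° and 12.79486′; 47 + 12.79486/60 = 47.213248
  S → negative
  λ: split at 3 digits → 041° and 30.12776′; 41 + 30.12776/60 = 41.502129
  W ⇒ negate
Point 4:
  Lat: 19′ + 12.35″ = 19.20583′; 54 + 19.20583/60 = 54.320097
  N ⇒ keep positive
  λ: 45′ + 25.8″ = 45.43000′; 164 + 45.43000/60 = 164.757167
  W ⇒ negate

1. 61.39117, 26.41861
2. -56.29280, 158.77953
3. -47.21325, -41.50213
4. 54.32010, -164.75717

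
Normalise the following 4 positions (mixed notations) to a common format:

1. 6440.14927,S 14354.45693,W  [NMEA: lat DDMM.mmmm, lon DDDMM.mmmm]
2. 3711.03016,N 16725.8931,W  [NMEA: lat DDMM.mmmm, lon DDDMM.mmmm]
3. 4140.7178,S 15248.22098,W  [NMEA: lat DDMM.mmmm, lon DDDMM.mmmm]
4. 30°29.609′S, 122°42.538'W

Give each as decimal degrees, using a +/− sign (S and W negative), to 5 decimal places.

Point 1:
  Latitude: degrees = first 2 digits = 64, minutes = 40.14927; 64 + 40.14927/60 = 64.669155
  S ⇒ negate
  Lon: degrees = first 3 digits = 143, minutes = 54.45693; 143 + 54.45693/60 = 143.907616
  W ⇒ negate
Point 2:
  Lat: split at 2 digits → 37° and 11.03016′; 37 + 11.03016/60 = 37.183836
  N → positive
  Lon: split at 3 digits → 167° and 25.8931′; 167 + 25.8931/60 = 167.431552
  hemisphere W, so the sign is −
Point 3:
  Latitude: degrees = first 2 digits = 41, minutes = 40.7178; 41 + 40.7178/60 = 41.678630
  S ⇒ negate
  Lon: degrees = first 3 digits = 152, minutes = 48.22098; 152 + 48.22098/60 = 152.803683
  W ⇒ negate
Point 4:
  Latitude: 29.609′ = 0.493483°; total 30.493483
  S ⇒ negate
  λ: 122 + 42.538/60 = 122.708967
  W → negative

1. -64.66915, -143.90762
2. 37.18384, -167.43155
3. -41.67863, -152.80368
4. -30.49348, -122.70897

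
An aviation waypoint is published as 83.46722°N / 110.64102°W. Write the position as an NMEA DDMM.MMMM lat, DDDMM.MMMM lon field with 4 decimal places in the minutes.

Lat: fractional part 0.467220 → 28.033200 minutes
Longitude: 110° + 0.641020 × 60 = 110° 38.461200′

8328.0332,N / 11038.4612,W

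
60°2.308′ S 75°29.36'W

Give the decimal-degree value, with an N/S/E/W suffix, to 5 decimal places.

60.03847° S, 75.48933° W

Latitude: 2.308′ = 0.038467°; total 60.038467
λ: 75 + 29.36/60 = 75.489333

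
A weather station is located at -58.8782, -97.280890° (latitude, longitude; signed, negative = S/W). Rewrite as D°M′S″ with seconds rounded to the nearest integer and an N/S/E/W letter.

58°52′42″ S, 97°16′51″ W

Latitude is negative → S; |value| = 58.878200
Lat: whole degrees 58; 52.69200′ → 52′ and 41.52″
Longitude is negative → W; |value| = 97.280890
Lon: 0.280890 × 60 = 16.85340′ → 16′, remainder × 60 = 51.20″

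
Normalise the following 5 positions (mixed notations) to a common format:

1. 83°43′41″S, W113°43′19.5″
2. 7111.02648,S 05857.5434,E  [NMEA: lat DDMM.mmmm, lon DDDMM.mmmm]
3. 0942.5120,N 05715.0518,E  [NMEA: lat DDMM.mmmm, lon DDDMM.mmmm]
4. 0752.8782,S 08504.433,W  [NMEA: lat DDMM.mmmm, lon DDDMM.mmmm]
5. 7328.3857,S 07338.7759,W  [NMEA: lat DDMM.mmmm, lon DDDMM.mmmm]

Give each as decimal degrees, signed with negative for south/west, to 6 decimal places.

1. -83.728056, -113.722083
2. -71.183775, 58.959057
3. 9.708533, 57.250863
4. -7.881303, -85.073883
5. -73.473095, -73.646265

Point 1:
  Latitude: 83 + 43/60 + 41/3600 = 83.7280556
  S → negative
  Longitude: 43′ + 19.5″ = 43.32500′; 113 + 43.32500/60 = 113.7220833
  W ⇒ negate
Point 2:
  Latitude: split at 2 digits → 71° and 11.02648′; 71 + 11.02648/60 = 71.1837747
  S → negative
  Longitude: split at 3 digits → 058° and 57.5434′; 58 + 57.5434/60 = 58.9590567
  E ⇒ keep positive
Point 3:
  Latitude: degrees = first 2 digits = 9, minutes = 42.512; 9 + 42.512/60 = 9.7085333
  N → positive
  λ: degrees = first 3 digits = 57, minutes = 15.0518; 57 + 15.0518/60 = 57.2508633
  E → positive
Point 4:
  Latitude: degrees = first 2 digits = 7, minutes = 52.8782; 7 + 52.8782/60 = 7.8813033
  S ⇒ negate
  Lon: split at 3 digits → 085° and 4.433′; 85 + 4.433/60 = 85.0738833
  W ⇒ negate
Point 5:
  Latitude: split at 2 digits → 73° and 28.3857′; 73 + 28.3857/60 = 73.4730950
  hemisphere S, so the sign is −
  Longitude: split at 3 digits → 073° and 38.7759′; 73 + 38.7759/60 = 73.6462650
  W → negative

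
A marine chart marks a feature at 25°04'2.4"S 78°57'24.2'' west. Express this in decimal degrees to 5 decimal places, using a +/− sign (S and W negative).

-25.06733, -78.95672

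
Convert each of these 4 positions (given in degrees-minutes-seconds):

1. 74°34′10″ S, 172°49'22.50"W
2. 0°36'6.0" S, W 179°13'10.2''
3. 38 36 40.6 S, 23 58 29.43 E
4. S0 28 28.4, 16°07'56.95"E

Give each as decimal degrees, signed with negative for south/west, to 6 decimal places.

Point 1:
  Lat: 74 + 34/60 + 10/3600 = 74.5694444
  hemisphere S, so the sign is −
  λ: 49′ + 22.5″ = 49.37500′; 172 + 49.37500/60 = 172.8229167
  W → negative
Point 2:
  Latitude: 0° + 36/60 + 6/3600 = 0 + 0.600000 + 0.001667 = 0.6016667
  S ⇒ negate
  Longitude: 13′ + 10.2″ = 13.17000′; 179 + 13.17000/60 = 179.2195000
  hemisphere W, so the sign is −
Point 3:
  φ: 38 + 36/60 + 40.6/3600 = 38.6112778
  S ⇒ negate
  Lon: 23° + 58/60 + 29.43/3600 = 23 + 0.966667 + 0.008175 = 23.9748417
  E ⇒ keep positive
Point 4:
  Latitude: 0 + 28/60 + 28.4/3600 = 0.4745556
  S → negative
  Longitude: 7′ + 56.95″ = 7.94917′; 16 + 7.94917/60 = 16.1324861
  E ⇒ keep positive

1. -74.569444, -172.822917
2. -0.601667, -179.219500
3. -38.611278, 23.974842
4. -0.474556, 16.132486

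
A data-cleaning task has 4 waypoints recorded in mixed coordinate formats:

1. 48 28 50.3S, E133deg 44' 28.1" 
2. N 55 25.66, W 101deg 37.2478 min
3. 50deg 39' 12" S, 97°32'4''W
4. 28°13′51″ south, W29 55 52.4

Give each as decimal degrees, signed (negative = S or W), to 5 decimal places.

Point 1:
  Latitude: 48° + 28/60 + 50.3/3600 = 48 + 0.466667 + 0.013972 = 48.480639
  S ⇒ negate
  Lon: 133° + 44/60 + 28.1/3600 = 133 + 0.733333 + 0.007806 = 133.741139
  E ⇒ keep positive
Point 2:
  φ: 25.66′ = 0.427667°; total 55.427667
  N ⇒ keep positive
  λ: 101 + 37.2478/60 = 101.620797
  hemisphere W, so the sign is −
Point 3:
  Latitude: 39′ + 12″ = 39.20000′; 50 + 39.20000/60 = 50.653333
  hemisphere S, so the sign is −
  Lon: 32′ + 4″ = 32.06667′; 97 + 32.06667/60 = 97.534444
  W ⇒ negate
Point 4:
  φ: 13′ + 51″ = 13.85000′; 28 + 13.85000/60 = 28.230833
  S ⇒ negate
  λ: 29° + 55/60 + 52.4/3600 = 29 + 0.916667 + 0.014556 = 29.931222
  W ⇒ negate

1. -48.48064, 133.74114
2. 55.42767, -101.62080
3. -50.65333, -97.53444
4. -28.23083, -29.93122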